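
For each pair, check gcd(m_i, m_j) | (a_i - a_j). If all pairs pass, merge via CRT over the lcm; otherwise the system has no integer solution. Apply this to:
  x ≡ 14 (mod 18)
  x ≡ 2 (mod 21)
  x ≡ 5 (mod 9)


Moduli 18, 21, 9 are not pairwise coprime, so CRT works modulo lcm(m_i) when all pairwise compatibility conditions hold.
Pairwise compatibility: gcd(m_i, m_j) must divide a_i - a_j for every pair.
Merge one congruence at a time:
  Start: x ≡ 14 (mod 18).
  Combine with x ≡ 2 (mod 21): gcd(18, 21) = 3; 2 - 14 = -12, which IS divisible by 3, so compatible.
    Write x = 14 + 18·t and substitute into x ≡ 2 (mod 21): 18·t ≡ 2 − 14 = -12 (mod 21).
    Divide the congruence (and modulus) by g = 3: 6·t ≡ -4 (mod 7).
    Reduce coefficients mod 7: 6·t ≡ 3 (mod 7).
    The inverse of 6 mod 7 is 6 (since 6·6 = 36 = 5·7 + 1), so t ≡ 6·3 = 18 ≡ 4 (mod 7).
    Then x = 14 + 18·4 = 86, valid modulo lcm(18, 21) = 126: x ≡ 86 (mod 126).
  Combine with x ≡ 5 (mod 9): gcd(126, 9) = 9; 5 - 86 = -81, which IS divisible by 9, so compatible.
    Write x = 86 + 126·t and substitute into x ≡ 5 (mod 9): 126·t ≡ 5 − 86 = -81 (mod 9).
    Divide the congruence (and modulus) by g = 9: 14·t ≡ -9 (mod 1).
    Modulo 1 every t works; take t = 0.
    Then x = 86 + 126·0 = 86, valid modulo lcm(126, 9) = 126: x ≡ 86 (mod 126).
Verify: 86 mod 18 = 14, 86 mod 21 = 2, 86 mod 9 = 5.

x ≡ 86 (mod 126).


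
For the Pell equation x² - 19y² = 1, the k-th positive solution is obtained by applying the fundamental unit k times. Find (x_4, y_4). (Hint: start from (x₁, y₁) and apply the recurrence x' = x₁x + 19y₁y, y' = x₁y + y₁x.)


Step 1: Find the fundamental solution (x₁, y₁) of x² - 19y² = 1.
  Expand √19 as a continued fraction. a₀ = ⌊√19⌋ = 4; iterate m_{k+1} = d_k·a_k − m_k, d_{k+1} = (19 − m_{k+1}²)/d_k, a_{k+1} = ⌊(a₀ + m_{k+1})/d_{k+1}⌋ (starting m₀ = 0, d₀ = 1), with convergents p_k = a_k·p_{k-1} + p_{k-2}, q_k = a_k·q_{k-1} + q_{k-2} (p₋₁ = 1, q₋₁ = 0):
  k = 0: a₀ = 4; p₀/q₀ = 4/1; p₀² − 19·q₀² = 16 − 19 = -3.
  k = 1: m = 4, d = 3, a = ⌊(4 + 4)/3⌋ = 2; p/q = (2·4 + 1)/(2·1 + 0) = 9/2; p² − 19·q² = 81 − 76 = 5.
  k = 2: m = 2, d = 5, a = ⌊(4 + 2)/5⌋ = 1; p/q = (1·9 + 4)/(1·2 + 1) = 13/3; p² − 19·q² = 169 − 171 = -2.
  k = 3: m = 3, d = 2, a = ⌊(4 + 3)/2⌋ = 3; p/q = (3·13 + 9)/(3·3 + 2) = 48/11; p² − 19·q² = 2304 − 2299 = 5.
  k = 4: m = 3, d = 5, a = ⌊(4 + 3)/5⌋ = 1; p/q = (1·48 + 13)/(1·11 + 3) = 61/14; p² − 19·q² = 3721 − 3724 = -3.
  k = 5: m = 2, d = 3, a = ⌊(4 + 2)/3⌋ = 2; p/q = (2·61 + 48)/(2·14 + 11) = 170/39; p² − 19·q² = 28900 − 28899 = 1.
  The first convergent with p² − 19·q² = 1 gives the fundamental solution (x₁, y₁) = (170, 39).
Step 2: Apply the recurrence (x_{n+1}, y_{n+1}) = (x₁x_n + 19y₁y_n, x₁y_n + y₁x_n) repeatedly.
  From (x_1, y_1) = (170, 39): x_2 = 170·170 + 19·39·39 = 57799; y_2 = 170·39 + 39·170 = 13260.
  From (x_2, y_2) = (57799, 13260): x_3 = 170·57799 + 19·39·13260 = 19651490; y_3 = 170·13260 + 39·57799 = 4508361.
  From (x_3, y_3) = (19651490, 4508361): x_4 = 170·19651490 + 19·39·4508361 = 6681448801; y_4 = 170·4508361 + 39·19651490 = 1532829480.
Step 3: Verify x_4² - 19·y_4² = 44641758080384337601 - 44641758080384337600 = 1 (should be 1). ✓

(x_1, y_1) = (170, 39); (x_4, y_4) = (6681448801, 1532829480).


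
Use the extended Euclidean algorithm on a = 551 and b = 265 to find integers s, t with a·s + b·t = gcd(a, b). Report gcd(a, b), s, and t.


Euclidean algorithm on (551, 265) — divide until remainder is 0:
  551 = 2 · 265 + 21
  265 = 12 · 21 + 13
  21 = 1 · 13 + 8
  13 = 1 · 8 + 5
  8 = 1 · 5 + 3
  5 = 1 · 3 + 2
  3 = 1 · 2 + 1
  2 = 2 · 1 + 0
gcd(551, 265) = 1.
Track Bezout coefficients alongside the remainders: start with r₀ = 551 = a·1 + b·0 (s = 1, t = 0) and r₁ = 265 = a·0 + b·1 (s = 0, t = 1); each new remainder r_{k+1} = r_{k-1} − q_k·r_k inherits s_{k+1} = s_{k-1} − q_k·s_k, t_{k+1} = t_{k-1} − q_k·t_k, so r_k = a·s_k + b·t_k at every step:
  q = 2: r = 21, s = 1 − 2·0 = 1, t = 0 − 2·1 = -2  (check: 551·1 + 265·(-2) = 21)
  q = 12: r = 13, s = 0 − 12·1 = -12, t = 1 − 12·(-2) = 25  (check: 551·(-12) + 265·25 = 13)
  q = 1: r = 8, s = 1 − 1·(-12) = 13, t = -2 − 1·25 = -27  (check: 551·13 + 265·(-27) = 8)
  q = 1: r = 5, s = -12 − 1·13 = -25, t = 25 − 1·(-27) = 52  (check: 551·(-25) + 265·52 = 5)
  q = 1: r = 3, s = 13 − 1·(-25) = 38, t = -27 − 1·52 = -79  (check: 551·38 + 265·(-79) = 3)
  q = 1: r = 2, s = -25 − 1·38 = -63, t = 52 − 1·(-79) = 131  (check: 551·(-63) + 265·131 = 2)
  q = 1: r = 1, s = 38 − 1·(-63) = 101, t = -79 − 1·131 = -210  (check: 551·101 + 265·(-210) = 1)
The row with r = 1 (the gcd) gives the Bezout coefficients s = 101, t = -210.
Result: 551 · (101) + 265 · (-210) = 1.

gcd(551, 265) = 1; s = 101, t = -210 (check: 551·101 + 265·(-210) = 1).


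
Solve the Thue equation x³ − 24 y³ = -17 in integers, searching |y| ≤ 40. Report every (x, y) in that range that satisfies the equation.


The equation is x³ - 24y³ = -17. For fixed y, x³ = 24·y³ − 17, so a solution requires the RHS to be a perfect cube.
Strategy: iterate y from -40 to 40, compute RHS = 24·y³ − 17, and check whether it is a (positive or negative) perfect cube.
Check small values of y:
  y = 0: RHS = -17 is not a perfect cube.
  y = 1: RHS = 7 is not a perfect cube.
  y = -1: RHS = -41 is not a perfect cube.
  y = 2: RHS = 175 is not a perfect cube.
  y = -2: RHS = -209 is not a perfect cube.
  y = 3: RHS = 631 is not a perfect cube.
  y = -3: RHS = -665 is not a perfect cube.
Continuing the search up to |y| = 40 finds no solutions either.
No (x, y) in the scanned range satisfies the equation.

No integer solutions with |y| ≤ 40.


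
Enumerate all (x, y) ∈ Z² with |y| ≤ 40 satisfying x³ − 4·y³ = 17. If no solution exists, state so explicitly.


The equation is x³ - 4y³ = 17. For fixed y, x³ = 4·y³ + 17, so a solution requires the RHS to be a perfect cube.
Strategy: iterate y from -40 to 40, compute RHS = 4·y³ + 17, and check whether it is a (positive or negative) perfect cube.
Check small values of y:
  y = 0: RHS = 17 is not a perfect cube.
  y = 1: RHS = 21 is not a perfect cube.
  y = -1: RHS = 13 is not a perfect cube.
  y = 2: RHS = 49 is not a perfect cube.
  y = -2: RHS = -15 is not a perfect cube.
  y = 3: RHS = 125 = (5)³ ⇒ x = 5 works.
  y = -3: RHS = -91 is not a perfect cube.
Continuing the search up to |y| = 40 finds no further solutions beyond those listed.
Collected solutions: (5, 3).

Solutions (with |y| ≤ 40): (5, 3).


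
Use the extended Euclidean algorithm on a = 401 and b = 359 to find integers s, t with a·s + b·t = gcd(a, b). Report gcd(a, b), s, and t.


Euclidean algorithm on (401, 359) — divide until remainder is 0:
  401 = 1 · 359 + 42
  359 = 8 · 42 + 23
  42 = 1 · 23 + 19
  23 = 1 · 19 + 4
  19 = 4 · 4 + 3
  4 = 1 · 3 + 1
  3 = 3 · 1 + 0
gcd(401, 359) = 1.
Track Bezout coefficients alongside the remainders: start with r₀ = 401 = a·1 + b·0 (s = 1, t = 0) and r₁ = 359 = a·0 + b·1 (s = 0, t = 1); each new remainder r_{k+1} = r_{k-1} − q_k·r_k inherits s_{k+1} = s_{k-1} − q_k·s_k, t_{k+1} = t_{k-1} − q_k·t_k, so r_k = a·s_k + b·t_k at every step:
  q = 1: r = 42, s = 1 − 1·0 = 1, t = 0 − 1·1 = -1  (check: 401·1 + 359·(-1) = 42)
  q = 8: r = 23, s = 0 − 8·1 = -8, t = 1 − 8·(-1) = 9  (check: 401·(-8) + 359·9 = 23)
  q = 1: r = 19, s = 1 − 1·(-8) = 9, t = -1 − 1·9 = -10  (check: 401·9 + 359·(-10) = 19)
  q = 1: r = 4, s = -8 − 1·9 = -17, t = 9 − 1·(-10) = 19  (check: 401·(-17) + 359·19 = 4)
  q = 4: r = 3, s = 9 − 4·(-17) = 77, t = -10 − 4·19 = -86  (check: 401·77 + 359·(-86) = 3)
  q = 1: r = 1, s = -17 − 1·77 = -94, t = 19 − 1·(-86) = 105  (check: 401·(-94) + 359·105 = 1)
The row with r = 1 (the gcd) gives the Bezout coefficients s = -94, t = 105.
Result: 401 · (-94) + 359 · (105) = 1.

gcd(401, 359) = 1; s = -94, t = 105 (check: 401·(-94) + 359·105 = 1).


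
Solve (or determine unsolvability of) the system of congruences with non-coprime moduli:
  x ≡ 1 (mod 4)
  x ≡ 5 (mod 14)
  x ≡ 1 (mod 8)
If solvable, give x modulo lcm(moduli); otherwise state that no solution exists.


Moduli 4, 14, 8 are not pairwise coprime, so CRT works modulo lcm(m_i) when all pairwise compatibility conditions hold.
Pairwise compatibility: gcd(m_i, m_j) must divide a_i - a_j for every pair.
Merge one congruence at a time:
  Start: x ≡ 1 (mod 4).
  Combine with x ≡ 5 (mod 14): gcd(4, 14) = 2; 5 - 1 = 4, which IS divisible by 2, so compatible.
    Write x = 1 + 4·t and substitute into x ≡ 5 (mod 14): 4·t ≡ 5 − 1 = 4 (mod 14).
    Divide the congruence (and modulus) by g = 2: 2·t ≡ 2 (mod 7).
    The inverse of 2 mod 7 is 4 (since 2·4 = 8 = 1·7 + 1), so t ≡ 4·2 = 8 ≡ 1 (mod 7).
    Then x = 1 + 4·1 = 5, valid modulo lcm(4, 14) = 28: x ≡ 5 (mod 28).
  Combine with x ≡ 1 (mod 8): gcd(28, 8) = 4; 1 - 5 = -4, which IS divisible by 4, so compatible.
    Write x = 5 + 28·t and substitute into x ≡ 1 (mod 8): 28·t ≡ 1 − 5 = -4 (mod 8).
    Divide the congruence (and modulus) by g = 4: 7·t ≡ -1 (mod 2).
    Reduce coefficients mod 2: 1·t ≡ 1 (mod 2).
    So t ≡ 1 (mod 2).
    Then x = 5 + 28·1 = 33, valid modulo lcm(28, 8) = 56: x ≡ 33 (mod 56).
Verify: 33 mod 4 = 1, 33 mod 14 = 5, 33 mod 8 = 1.

x ≡ 33 (mod 56).


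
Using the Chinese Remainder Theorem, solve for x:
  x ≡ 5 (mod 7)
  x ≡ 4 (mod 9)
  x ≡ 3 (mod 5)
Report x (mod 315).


Moduli 7, 9, 5 are pairwise coprime; by CRT there is a unique solution modulo M = 7 · 9 · 5 = 315.
Solve pairwise, accumulating the modulus:
  Start with x ≡ 5 (mod 7).
  Combine with x ≡ 4 (mod 9): since gcd(7, 9) = 1, we get a unique residue mod 63.
    Write x = 5 + 7·t and substitute into x ≡ 4 (mod 9): 7·t ≡ 4 − 5 = -1 (mod 9).
    Reduce coefficients mod 9: 7·t ≡ 8 (mod 9).
    The inverse of 7 mod 9 is 4 (since 7·4 = 28 = 3·9 + 1), so t ≡ 4·8 = 32 ≡ 5 (mod 9).
    Then x = 5 + 7·5 = 40, valid modulo lcm(7, 9) = 63: x ≡ 40 (mod 63).
  Combine with x ≡ 3 (mod 5): since gcd(63, 5) = 1, we get a unique residue mod 315.
    Write x = 40 + 63·t and substitute into x ≡ 3 (mod 5): 63·t ≡ 3 − 40 = -37 (mod 5).
    Reduce coefficients mod 5: 3·t ≡ 3 (mod 5).
    The inverse of 3 mod 5 is 2 (since 3·2 = 6 = 1·5 + 1), so t ≡ 2·3 = 6 ≡ 1 (mod 5).
    Then x = 40 + 63·1 = 103, valid modulo lcm(63, 5) = 315: x ≡ 103 (mod 315).
Verify: 103 mod 7 = 5 ✓, 103 mod 9 = 4 ✓, 103 mod 5 = 3 ✓.

x ≡ 103 (mod 315).


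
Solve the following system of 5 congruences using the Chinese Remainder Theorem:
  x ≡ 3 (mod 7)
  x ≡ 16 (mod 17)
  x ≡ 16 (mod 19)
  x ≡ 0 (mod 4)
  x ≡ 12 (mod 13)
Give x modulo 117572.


Product of moduli M = 7 · 17 · 19 · 4 · 13 = 117572.
Merge one congruence at a time:
  Start: x ≡ 3 (mod 7).
  Combine with x ≡ 16 (mod 17); new modulus lcm = 119.
    Write x = 3 + 7·t and substitute into x ≡ 16 (mod 17): 7·t ≡ 16 − 3 = 13 (mod 17).
    The inverse of 7 mod 17 is 5 (since 7·5 = 35 = 2·17 + 1), so t ≡ 5·13 = 65 ≡ 14 (mod 17).
    Then x = 3 + 7·14 = 101, valid modulo lcm(7, 17) = 119: x ≡ 101 (mod 119).
  Combine with x ≡ 16 (mod 19); new modulus lcm = 2261.
    Write x = 101 + 119·t and substitute into x ≡ 16 (mod 19): 119·t ≡ 16 − 101 = -85 (mod 19).
    Reduce coefficients mod 19: 5·t ≡ 10 (mod 19).
    The inverse of 5 mod 19 is 4 (since 5·4 = 20 = 1·19 + 1), so t ≡ 4·10 = 40 ≡ 2 (mod 19).
    Then x = 101 + 119·2 = 339, valid modulo lcm(119, 19) = 2261: x ≡ 339 (mod 2261).
  Combine with x ≡ 0 (mod 4); new modulus lcm = 9044.
    Write x = 339 + 2261·t and substitute into x ≡ 0 (mod 4): 2261·t ≡ 0 − 339 = -339 (mod 4).
    Reduce coefficients mod 4: 1·t ≡ 1 (mod 4).
    So t ≡ 1 (mod 4).
    Then x = 339 + 2261·1 = 2600, valid modulo lcm(2261, 4) = 9044: x ≡ 2600 (mod 9044).
  Combine with x ≡ 12 (mod 13); new modulus lcm = 117572.
    Write x = 2600 + 9044·t and substitute into x ≡ 12 (mod 13): 9044·t ≡ 12 − 2600 = -2588 (mod 13).
    Reduce coefficients mod 13: 9·t ≡ 12 (mod 13).
    The inverse of 9 mod 13 is 3 (since 9·3 = 27 = 2·13 + 1), so t ≡ 3·12 = 36 ≡ 10 (mod 13).
    Then x = 2600 + 9044·10 = 93040, valid modulo lcm(9044, 13) = 117572: x ≡ 93040 (mod 117572).
Verify against each original: 93040 mod 7 = 3, 93040 mod 17 = 16, 93040 mod 19 = 16, 93040 mod 4 = 0, 93040 mod 13 = 12.

x ≡ 93040 (mod 117572).


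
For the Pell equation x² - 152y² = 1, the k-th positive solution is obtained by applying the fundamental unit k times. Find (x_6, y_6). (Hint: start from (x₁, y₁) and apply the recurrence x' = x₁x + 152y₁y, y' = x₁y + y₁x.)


Step 1: Find the fundamental solution (x₁, y₁) of x² - 152y² = 1.
  Expand √152 as a continued fraction. a₀ = ⌊√152⌋ = 12; iterate m_{k+1} = d_k·a_k − m_k, d_{k+1} = (152 − m_{k+1}²)/d_k, a_{k+1} = ⌊(a₀ + m_{k+1})/d_{k+1}⌋ (starting m₀ = 0, d₀ = 1), with convergents p_k = a_k·p_{k-1} + p_{k-2}, q_k = a_k·q_{k-1} + q_{k-2} (p₋₁ = 1, q₋₁ = 0):
  k = 0: a₀ = 12; p₀/q₀ = 12/1; p₀² − 152·q₀² = 144 − 152 = -8.
  k = 1: m = 12, d = 8, a = ⌊(12 + 12)/8⌋ = 3; p/q = (3·12 + 1)/(3·1 + 0) = 37/3; p² − 152·q² = 1369 − 1368 = 1.
  The first convergent with p² − 152·q² = 1 gives the fundamental solution (x₁, y₁) = (37, 3).
Step 2: Apply the recurrence (x_{n+1}, y_{n+1}) = (x₁x_n + 152y₁y_n, x₁y_n + y₁x_n) repeatedly.
  From (x_1, y_1) = (37, 3): x_2 = 37·37 + 152·3·3 = 2737; y_2 = 37·3 + 3·37 = 222.
  From (x_2, y_2) = (2737, 222): x_3 = 37·2737 + 152·3·222 = 202501; y_3 = 37·222 + 3·2737 = 16425.
  From (x_3, y_3) = (202501, 16425): x_4 = 37·202501 + 152·3·16425 = 14982337; y_4 = 37·16425 + 3·202501 = 1215228.
  From (x_4, y_4) = (14982337, 1215228): x_5 = 37·14982337 + 152·3·1215228 = 1108490437; y_5 = 37·1215228 + 3·14982337 = 89910447.
  From (x_5, y_5) = (1108490437, 89910447): x_6 = 37·1108490437 + 152·3·89910447 = 82013310001; y_6 = 37·89910447 + 3·1108490437 = 6652157850.
Step 3: Verify x_6² - 152·y_6² = 6726183017320126620001 - 6726183017320126620000 = 1 (should be 1). ✓

(x_1, y_1) = (37, 3); (x_6, y_6) = (82013310001, 6652157850).


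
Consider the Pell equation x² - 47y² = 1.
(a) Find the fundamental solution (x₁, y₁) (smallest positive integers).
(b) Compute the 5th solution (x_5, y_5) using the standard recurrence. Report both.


Step 1: Find the fundamental solution (x₁, y₁) of x² - 47y² = 1.
  Expand √47 as a continued fraction. a₀ = ⌊√47⌋ = 6; iterate m_{k+1} = d_k·a_k − m_k, d_{k+1} = (47 − m_{k+1}²)/d_k, a_{k+1} = ⌊(a₀ + m_{k+1})/d_{k+1}⌋ (starting m₀ = 0, d₀ = 1), with convergents p_k = a_k·p_{k-1} + p_{k-2}, q_k = a_k·q_{k-1} + q_{k-2} (p₋₁ = 1, q₋₁ = 0):
  k = 0: a₀ = 6; p₀/q₀ = 6/1; p₀² − 47·q₀² = 36 − 47 = -11.
  k = 1: m = 6, d = 11, a = ⌊(6 + 6)/11⌋ = 1; p/q = (1·6 + 1)/(1·1 + 0) = 7/1; p² − 47·q² = 49 − 47 = 2.
  k = 2: m = 5, d = 2, a = ⌊(6 + 5)/2⌋ = 5; p/q = (5·7 + 6)/(5·1 + 1) = 41/6; p² − 47·q² = 1681 − 1692 = -11.
  k = 3: m = 5, d = 11, a = ⌊(6 + 5)/11⌋ = 1; p/q = (1·41 + 7)/(1·6 + 1) = 48/7; p² − 47·q² = 2304 − 2303 = 1.
  The first convergent with p² − 47·q² = 1 gives the fundamental solution (x₁, y₁) = (48, 7).
Step 2: Apply the recurrence (x_{n+1}, y_{n+1}) = (x₁x_n + 47y₁y_n, x₁y_n + y₁x_n) repeatedly.
  From (x_1, y_1) = (48, 7): x_2 = 48·48 + 47·7·7 = 4607; y_2 = 48·7 + 7·48 = 672.
  From (x_2, y_2) = (4607, 672): x_3 = 48·4607 + 47·7·672 = 442224; y_3 = 48·672 + 7·4607 = 64505.
  From (x_3, y_3) = (442224, 64505): x_4 = 48·442224 + 47·7·64505 = 42448897; y_4 = 48·64505 + 7·442224 = 6191808.
  From (x_4, y_4) = (42448897, 6191808): x_5 = 48·42448897 + 47·7·6191808 = 4074651888; y_5 = 48·6191808 + 7·42448897 = 594349063.
Step 3: Verify x_5² - 47·y_5² = 16602788008381964544 - 16602788008381964543 = 1 (should be 1). ✓

(x_1, y_1) = (48, 7); (x_5, y_5) = (4074651888, 594349063).


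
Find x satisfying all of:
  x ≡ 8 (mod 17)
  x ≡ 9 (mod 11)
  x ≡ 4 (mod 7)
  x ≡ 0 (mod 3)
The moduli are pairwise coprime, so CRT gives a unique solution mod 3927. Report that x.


Product of moduli M = 17 · 11 · 7 · 3 = 3927.
Merge one congruence at a time:
  Start: x ≡ 8 (mod 17).
  Combine with x ≡ 9 (mod 11); new modulus lcm = 187.
    Write x = 8 + 17·t and substitute into x ≡ 9 (mod 11): 17·t ≡ 9 − 8 = 1 (mod 11).
    Reduce coefficients mod 11: 6·t ≡ 1 (mod 11).
    The inverse of 6 mod 11 is 2 (since 6·2 = 12 = 1·11 + 1), so t ≡ 2·1 = 2 ≡ 2 (mod 11).
    Then x = 8 + 17·2 = 42, valid modulo lcm(17, 11) = 187: x ≡ 42 (mod 187).
  Combine with x ≡ 4 (mod 7); new modulus lcm = 1309.
    Write x = 42 + 187·t and substitute into x ≡ 4 (mod 7): 187·t ≡ 4 − 42 = -38 (mod 7).
    Reduce coefficients mod 7: 5·t ≡ 4 (mod 7).
    The inverse of 5 mod 7 is 3 (since 5·3 = 15 = 2·7 + 1), so t ≡ 3·4 = 12 ≡ 5 (mod 7).
    Then x = 42 + 187·5 = 977, valid modulo lcm(187, 7) = 1309: x ≡ 977 (mod 1309).
  Combine with x ≡ 0 (mod 3); new modulus lcm = 3927.
    Write x = 977 + 1309·t and substitute into x ≡ 0 (mod 3): 1309·t ≡ 0 − 977 = -977 (mod 3).
    Reduce coefficients mod 3: 1·t ≡ 1 (mod 3).
    So t ≡ 1 (mod 3).
    Then x = 977 + 1309·1 = 2286, valid modulo lcm(1309, 3) = 3927: x ≡ 2286 (mod 3927).
Verify against each original: 2286 mod 17 = 8, 2286 mod 11 = 9, 2286 mod 7 = 4, 2286 mod 3 = 0.

x ≡ 2286 (mod 3927).


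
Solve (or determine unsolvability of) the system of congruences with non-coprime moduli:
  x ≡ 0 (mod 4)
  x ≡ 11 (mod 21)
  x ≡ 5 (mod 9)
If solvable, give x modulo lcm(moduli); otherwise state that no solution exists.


Moduli 4, 21, 9 are not pairwise coprime, so CRT works modulo lcm(m_i) when all pairwise compatibility conditions hold.
Pairwise compatibility: gcd(m_i, m_j) must divide a_i - a_j for every pair.
Merge one congruence at a time:
  Start: x ≡ 0 (mod 4).
  Combine with x ≡ 11 (mod 21): gcd(4, 21) = 1; 11 - 0 = 11, which IS divisible by 1, so compatible.
    Write x = 0 + 4·t and substitute into x ≡ 11 (mod 21): 4·t ≡ 11 − 0 = 11 (mod 21).
    The inverse of 4 mod 21 is 16 (since 4·16 = 64 = 3·21 + 1), so t ≡ 16·11 = 176 ≡ 8 (mod 21).
    Then x = 0 + 4·8 = 32, valid modulo lcm(4, 21) = 84: x ≡ 32 (mod 84).
  Combine with x ≡ 5 (mod 9): gcd(84, 9) = 3; 5 - 32 = -27, which IS divisible by 3, so compatible.
    Write x = 32 + 84·t and substitute into x ≡ 5 (mod 9): 84·t ≡ 5 − 32 = -27 (mod 9).
    Divide the congruence (and modulus) by g = 3: 28·t ≡ -9 (mod 3).
    Reduce coefficients mod 3: 1·t ≡ 0 (mod 3).
    So t ≡ 0 (mod 3).
    Then x = 32 + 84·0 = 32, valid modulo lcm(84, 9) = 252: x ≡ 32 (mod 252).
Verify: 32 mod 4 = 0, 32 mod 21 = 11, 32 mod 9 = 5.

x ≡ 32 (mod 252).


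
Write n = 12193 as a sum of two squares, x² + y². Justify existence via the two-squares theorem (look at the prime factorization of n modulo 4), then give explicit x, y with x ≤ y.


Step 1: Factor n = 12193 = 89 · 137.
Step 2: Check the mod-4 condition on each prime factor: 89 ≡ 1 (mod 4), exponent 1; 137 ≡ 1 (mod 4), exponent 1.
All primes ≡ 3 (mod 4) appear to even exponent (or don't appear), so by the two-squares theorem n IS expressible as a sum of two squares.
Step 3: Build a representation. Here n = 89 · 137 is a product of primes ≡ 1 (mod 4). Each prime p ≡ 1 (mod 4) is itself a sum of two squares; find a² by testing p − a² for a perfect square:
  89: 89 − 1² = 88, 89 − 2² = 85, 89 − 3² = 80, 89 − 4² = 73, 89 − 5² = 64 = 8² ⇒ 89 = 5² + 8².
  137: 137 − 1² = 136, 137 − 2² = 133, 137 − 3² = 128, 137 − 4² = 121 = 11² ⇒ 137 = 4² + 11².
  Combine using the Brahmagupta–Fibonacci identity (a² + b²)(c² + d²) = (ac − bd)² + (ad + bc)² = (ac + bd)² + (ad − bc)²:
  89 · 137 = 12193: from (5² + 8²)(4² + 11²), take (5·4 − 8·11, 5·11 + 8·4) = (20 − 88, 55 + 32) = (-68, 87); dropping signs (only squares matter) gives (68, 87); check 68² + 87² = 4624 + 7569 = 12193 ✓.
Step 4: Order so x ≤ y and verify: 68² + 87² = 4624 + 7569 = 12193 = n. ✓

n = 12193 = 68² + 87² (one valid representation with x ≤ y).


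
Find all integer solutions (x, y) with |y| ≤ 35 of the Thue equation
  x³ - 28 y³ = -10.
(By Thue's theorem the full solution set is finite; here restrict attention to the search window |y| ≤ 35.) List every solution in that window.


The equation is x³ - 28y³ = -10. For fixed y, x³ = 28·y³ − 10, so a solution requires the RHS to be a perfect cube.
Strategy: iterate y from -35 to 35, compute RHS = 28·y³ − 10, and check whether it is a (positive or negative) perfect cube.
Check small values of y:
  y = 0: RHS = -10 is not a perfect cube.
  y = 1: RHS = 18 is not a perfect cube.
  y = -1: RHS = -38 is not a perfect cube.
  y = 2: RHS = 214 is not a perfect cube.
  y = -2: RHS = -234 is not a perfect cube.
  y = 3: RHS = 746 is not a perfect cube.
  y = -3: RHS = -766 is not a perfect cube.
Continuing the search up to |y| = 35 finds no solutions either.
No (x, y) in the scanned range satisfies the equation.

No integer solutions with |y| ≤ 35.


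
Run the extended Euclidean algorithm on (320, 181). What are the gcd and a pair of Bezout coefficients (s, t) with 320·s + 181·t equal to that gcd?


Euclidean algorithm on (320, 181) — divide until remainder is 0:
  320 = 1 · 181 + 139
  181 = 1 · 139 + 42
  139 = 3 · 42 + 13
  42 = 3 · 13 + 3
  13 = 4 · 3 + 1
  3 = 3 · 1 + 0
gcd(320, 181) = 1.
Track Bezout coefficients alongside the remainders: start with r₀ = 320 = a·1 + b·0 (s = 1, t = 0) and r₁ = 181 = a·0 + b·1 (s = 0, t = 1); each new remainder r_{k+1} = r_{k-1} − q_k·r_k inherits s_{k+1} = s_{k-1} − q_k·s_k, t_{k+1} = t_{k-1} − q_k·t_k, so r_k = a·s_k + b·t_k at every step:
  q = 1: r = 139, s = 1 − 1·0 = 1, t = 0 − 1·1 = -1  (check: 320·1 + 181·(-1) = 139)
  q = 1: r = 42, s = 0 − 1·1 = -1, t = 1 − 1·(-1) = 2  (check: 320·(-1) + 181·2 = 42)
  q = 3: r = 13, s = 1 − 3·(-1) = 4, t = -1 − 3·2 = -7  (check: 320·4 + 181·(-7) = 13)
  q = 3: r = 3, s = -1 − 3·4 = -13, t = 2 − 3·(-7) = 23  (check: 320·(-13) + 181·23 = 3)
  q = 4: r = 1, s = 4 − 4·(-13) = 56, t = -7 − 4·23 = -99  (check: 320·56 + 181·(-99) = 1)
The row with r = 1 (the gcd) gives the Bezout coefficients s = 56, t = -99.
Result: 320 · (56) + 181 · (-99) = 1.

gcd(320, 181) = 1; s = 56, t = -99 (check: 320·56 + 181·(-99) = 1).


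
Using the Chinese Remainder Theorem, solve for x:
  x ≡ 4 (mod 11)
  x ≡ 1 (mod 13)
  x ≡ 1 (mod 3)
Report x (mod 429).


Moduli 11, 13, 3 are pairwise coprime; by CRT there is a unique solution modulo M = 11 · 13 · 3 = 429.
Solve pairwise, accumulating the modulus:
  Start with x ≡ 4 (mod 11).
  Combine with x ≡ 1 (mod 13): since gcd(11, 13) = 1, we get a unique residue mod 143.
    Write x = 4 + 11·t and substitute into x ≡ 1 (mod 13): 11·t ≡ 1 − 4 = -3 (mod 13).
    Reduce coefficients mod 13: 11·t ≡ 10 (mod 13).
    The inverse of 11 mod 13 is 6 (since 11·6 = 66 = 5·13 + 1), so t ≡ 6·10 = 60 ≡ 8 (mod 13).
    Then x = 4 + 11·8 = 92, valid modulo lcm(11, 13) = 143: x ≡ 92 (mod 143).
  Combine with x ≡ 1 (mod 3): since gcd(143, 3) = 1, we get a unique residue mod 429.
    Write x = 92 + 143·t and substitute into x ≡ 1 (mod 3): 143·t ≡ 1 − 92 = -91 (mod 3).
    Reduce coefficients mod 3: 2·t ≡ 2 (mod 3).
    The inverse of 2 mod 3 is 2 (since 2·2 = 4 = 1·3 + 1), so t ≡ 2·2 = 4 ≡ 1 (mod 3).
    Then x = 92 + 143·1 = 235, valid modulo lcm(143, 3) = 429: x ≡ 235 (mod 429).
Verify: 235 mod 11 = 4 ✓, 235 mod 13 = 1 ✓, 235 mod 3 = 1 ✓.

x ≡ 235 (mod 429).


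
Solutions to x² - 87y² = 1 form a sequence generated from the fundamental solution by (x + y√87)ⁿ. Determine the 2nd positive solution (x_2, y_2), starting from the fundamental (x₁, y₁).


Step 1: Find the fundamental solution (x₁, y₁) of x² - 87y² = 1.
  Expand √87 as a continued fraction. a₀ = ⌊√87⌋ = 9; iterate m_{k+1} = d_k·a_k − m_k, d_{k+1} = (87 − m_{k+1}²)/d_k, a_{k+1} = ⌊(a₀ + m_{k+1})/d_{k+1}⌋ (starting m₀ = 0, d₀ = 1), with convergents p_k = a_k·p_{k-1} + p_{k-2}, q_k = a_k·q_{k-1} + q_{k-2} (p₋₁ = 1, q₋₁ = 0):
  k = 0: a₀ = 9; p₀/q₀ = 9/1; p₀² − 87·q₀² = 81 − 87 = -6.
  k = 1: m = 9, d = 6, a = ⌊(9 + 9)/6⌋ = 3; p/q = (3·9 + 1)/(3·1 + 0) = 28/3; p² − 87·q² = 784 − 783 = 1.
  The first convergent with p² − 87·q² = 1 gives the fundamental solution (x₁, y₁) = (28, 3).
Step 2: Apply the recurrence (x_{n+1}, y_{n+1}) = (x₁x_n + 87y₁y_n, x₁y_n + y₁x_n) repeatedly.
  From (x_1, y_1) = (28, 3): x_2 = 28·28 + 87·3·3 = 1567; y_2 = 28·3 + 3·28 = 168.
Step 3: Verify x_2² - 87·y_2² = 2455489 - 2455488 = 1 (should be 1). ✓

(x_1, y_1) = (28, 3); (x_2, y_2) = (1567, 168).


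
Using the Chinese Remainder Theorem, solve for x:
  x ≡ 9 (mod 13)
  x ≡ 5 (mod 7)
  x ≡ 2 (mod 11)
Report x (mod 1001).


Moduli 13, 7, 11 are pairwise coprime; by CRT there is a unique solution modulo M = 13 · 7 · 11 = 1001.
Solve pairwise, accumulating the modulus:
  Start with x ≡ 9 (mod 13).
  Combine with x ≡ 5 (mod 7): since gcd(13, 7) = 1, we get a unique residue mod 91.
    Write x = 9 + 13·t and substitute into x ≡ 5 (mod 7): 13·t ≡ 5 − 9 = -4 (mod 7).
    Reduce coefficients mod 7: 6·t ≡ 3 (mod 7).
    The inverse of 6 mod 7 is 6 (since 6·6 = 36 = 5·7 + 1), so t ≡ 6·3 = 18 ≡ 4 (mod 7).
    Then x = 9 + 13·4 = 61, valid modulo lcm(13, 7) = 91: x ≡ 61 (mod 91).
  Combine with x ≡ 2 (mod 11): since gcd(91, 11) = 1, we get a unique residue mod 1001.
    Write x = 61 + 91·t and substitute into x ≡ 2 (mod 11): 91·t ≡ 2 − 61 = -59 (mod 11).
    Reduce coefficients mod 11: 3·t ≡ 7 (mod 11).
    The inverse of 3 mod 11 is 4 (since 3·4 = 12 = 1·11 + 1), so t ≡ 4·7 = 28 ≡ 6 (mod 11).
    Then x = 61 + 91·6 = 607, valid modulo lcm(91, 11) = 1001: x ≡ 607 (mod 1001).
Verify: 607 mod 13 = 9 ✓, 607 mod 7 = 5 ✓, 607 mod 11 = 2 ✓.

x ≡ 607 (mod 1001).


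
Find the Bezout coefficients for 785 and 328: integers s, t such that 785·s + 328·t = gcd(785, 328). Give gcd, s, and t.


Euclidean algorithm on (785, 328) — divide until remainder is 0:
  785 = 2 · 328 + 129
  328 = 2 · 129 + 70
  129 = 1 · 70 + 59
  70 = 1 · 59 + 11
  59 = 5 · 11 + 4
  11 = 2 · 4 + 3
  4 = 1 · 3 + 1
  3 = 3 · 1 + 0
gcd(785, 328) = 1.
Track Bezout coefficients alongside the remainders: start with r₀ = 785 = a·1 + b·0 (s = 1, t = 0) and r₁ = 328 = a·0 + b·1 (s = 0, t = 1); each new remainder r_{k+1} = r_{k-1} − q_k·r_k inherits s_{k+1} = s_{k-1} − q_k·s_k, t_{k+1} = t_{k-1} − q_k·t_k, so r_k = a·s_k + b·t_k at every step:
  q = 2: r = 129, s = 1 − 2·0 = 1, t = 0 − 2·1 = -2  (check: 785·1 + 328·(-2) = 129)
  q = 2: r = 70, s = 0 − 2·1 = -2, t = 1 − 2·(-2) = 5  (check: 785·(-2) + 328·5 = 70)
  q = 1: r = 59, s = 1 − 1·(-2) = 3, t = -2 − 1·5 = -7  (check: 785·3 + 328·(-7) = 59)
  q = 1: r = 11, s = -2 − 1·3 = -5, t = 5 − 1·(-7) = 12  (check: 785·(-5) + 328·12 = 11)
  q = 5: r = 4, s = 3 − 5·(-5) = 28, t = -7 − 5·12 = -67  (check: 785·28 + 328·(-67) = 4)
  q = 2: r = 3, s = -5 − 2·28 = -61, t = 12 − 2·(-67) = 146  (check: 785·(-61) + 328·146 = 3)
  q = 1: r = 1, s = 28 − 1·(-61) = 89, t = -67 − 1·146 = -213  (check: 785·89 + 328·(-213) = 1)
The row with r = 1 (the gcd) gives the Bezout coefficients s = 89, t = -213.
Result: 785 · (89) + 328 · (-213) = 1.

gcd(785, 328) = 1; s = 89, t = -213 (check: 785·89 + 328·(-213) = 1).


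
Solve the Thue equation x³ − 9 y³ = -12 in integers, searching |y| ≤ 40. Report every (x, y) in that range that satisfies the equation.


The equation is x³ - 9y³ = -12. For fixed y, x³ = 9·y³ − 12, so a solution requires the RHS to be a perfect cube.
Strategy: iterate y from -40 to 40, compute RHS = 9·y³ − 12, and check whether it is a (positive or negative) perfect cube.
Check small values of y:
  y = 0: RHS = -12 is not a perfect cube.
  y = 1: RHS = -3 is not a perfect cube.
  y = -1: RHS = -21 is not a perfect cube.
  y = 2: RHS = 60 is not a perfect cube.
  y = -2: RHS = -84 is not a perfect cube.
  y = 3: RHS = 231 is not a perfect cube.
  y = -3: RHS = -255 is not a perfect cube.
Continuing the search up to |y| = 40 finds no solutions either.
No (x, y) in the scanned range satisfies the equation.

No integer solutions with |y| ≤ 40.


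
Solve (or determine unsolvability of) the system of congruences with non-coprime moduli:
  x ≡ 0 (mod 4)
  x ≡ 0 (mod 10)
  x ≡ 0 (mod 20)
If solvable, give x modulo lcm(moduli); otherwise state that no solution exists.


Moduli 4, 10, 20 are not pairwise coprime, so CRT works modulo lcm(m_i) when all pairwise compatibility conditions hold.
Pairwise compatibility: gcd(m_i, m_j) must divide a_i - a_j for every pair.
Merge one congruence at a time:
  Start: x ≡ 0 (mod 4).
  Combine with x ≡ 0 (mod 10): gcd(4, 10) = 2; 0 - 0 = 0, which IS divisible by 2, so compatible.
    Write x = 0 + 4·t and substitute into x ≡ 0 (mod 10): 4·t ≡ 0 − 0 = 0 (mod 10).
    Divide the congruence (and modulus) by g = 2: 2·t ≡ 0 (mod 5).
    The inverse of 2 mod 5 is 3 (since 2·3 = 6 = 1·5 + 1), so t ≡ 3·0 = 0 ≡ 0 (mod 5).
    Then x = 0 + 4·0 = 0, valid modulo lcm(4, 10) = 20: x ≡ 0 (mod 20).
  Combine with x ≡ 0 (mod 20): gcd(20, 20) = 20; 0 - 0 = 0, which IS divisible by 20, so compatible.
    Write x = 0 + 20·t and substitute into x ≡ 0 (mod 20): 20·t ≡ 0 − 0 = 0 (mod 20).
    Divide the congruence (and modulus) by g = 20: 1·t ≡ 0 (mod 1).
    Modulo 1 every t works; take t = 0.
    Then x = 0 + 20·0 = 0, valid modulo lcm(20, 20) = 20: x ≡ 0 (mod 20).
Verify: 0 mod 4 = 0, 0 mod 10 = 0, 0 mod 20 = 0.

x ≡ 0 (mod 20).


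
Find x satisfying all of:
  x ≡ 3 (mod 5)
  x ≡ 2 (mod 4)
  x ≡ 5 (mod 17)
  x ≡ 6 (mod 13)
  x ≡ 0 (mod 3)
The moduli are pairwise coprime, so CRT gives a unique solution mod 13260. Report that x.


Product of moduli M = 5 · 4 · 17 · 13 · 3 = 13260.
Merge one congruence at a time:
  Start: x ≡ 3 (mod 5).
  Combine with x ≡ 2 (mod 4); new modulus lcm = 20.
    Write x = 3 + 5·t and substitute into x ≡ 2 (mod 4): 5·t ≡ 2 − 3 = -1 (mod 4).
    Reduce coefficients mod 4: 1·t ≡ 3 (mod 4).
    So t ≡ 3 (mod 4).
    Then x = 3 + 5·3 = 18, valid modulo lcm(5, 4) = 20: x ≡ 18 (mod 20).
  Combine with x ≡ 5 (mod 17); new modulus lcm = 340.
    Write x = 18 + 20·t and substitute into x ≡ 5 (mod 17): 20·t ≡ 5 − 18 = -13 (mod 17).
    Reduce coefficients mod 17: 3·t ≡ 4 (mod 17).
    The inverse of 3 mod 17 is 6 (since 3·6 = 18 = 1·17 + 1), so t ≡ 6·4 = 24 ≡ 7 (mod 17).
    Then x = 18 + 20·7 = 158, valid modulo lcm(20, 17) = 340: x ≡ 158 (mod 340).
  Combine with x ≡ 6 (mod 13); new modulus lcm = 4420.
    Write x = 158 + 340·t and substitute into x ≡ 6 (mod 13): 340·t ≡ 6 − 158 = -152 (mod 13).
    Reduce coefficients mod 13: 2·t ≡ 4 (mod 13).
    The inverse of 2 mod 13 is 7 (since 2·7 = 14 = 1·13 + 1), so t ≡ 7·4 = 28 ≡ 2 (mod 13).
    Then x = 158 + 340·2 = 838, valid modulo lcm(340, 13) = 4420: x ≡ 838 (mod 4420).
  Combine with x ≡ 0 (mod 3); new modulus lcm = 13260.
    Write x = 838 + 4420·t and substitute into x ≡ 0 (mod 3): 4420·t ≡ 0 − 838 = -838 (mod 3).
    Reduce coefficients mod 3: 1·t ≡ 2 (mod 3).
    So t ≡ 2 (mod 3).
    Then x = 838 + 4420·2 = 9678, valid modulo lcm(4420, 3) = 13260: x ≡ 9678 (mod 13260).
Verify against each original: 9678 mod 5 = 3, 9678 mod 4 = 2, 9678 mod 17 = 5, 9678 mod 13 = 6, 9678 mod 3 = 0.

x ≡ 9678 (mod 13260).


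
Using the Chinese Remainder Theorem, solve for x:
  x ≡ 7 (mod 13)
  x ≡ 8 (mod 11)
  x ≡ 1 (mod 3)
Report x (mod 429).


Moduli 13, 11, 3 are pairwise coprime; by CRT there is a unique solution modulo M = 13 · 11 · 3 = 429.
Solve pairwise, accumulating the modulus:
  Start with x ≡ 7 (mod 13).
  Combine with x ≡ 8 (mod 11): since gcd(13, 11) = 1, we get a unique residue mod 143.
    Write x = 7 + 13·t and substitute into x ≡ 8 (mod 11): 13·t ≡ 8 − 7 = 1 (mod 11).
    Reduce coefficients mod 11: 2·t ≡ 1 (mod 11).
    The inverse of 2 mod 11 is 6 (since 2·6 = 12 = 1·11 + 1), so t ≡ 6·1 = 6 ≡ 6 (mod 11).
    Then x = 7 + 13·6 = 85, valid modulo lcm(13, 11) = 143: x ≡ 85 (mod 143).
  Combine with x ≡ 1 (mod 3): since gcd(143, 3) = 1, we get a unique residue mod 429.
    Write x = 85 + 143·t and substitute into x ≡ 1 (mod 3): 143·t ≡ 1 − 85 = -84 (mod 3).
    Reduce coefficients mod 3: 2·t ≡ 0 (mod 3).
    The inverse of 2 mod 3 is 2 (since 2·2 = 4 = 1·3 + 1), so t ≡ 2·0 = 0 ≡ 0 (mod 3).
    Then x = 85 + 143·0 = 85, valid modulo lcm(143, 3) = 429: x ≡ 85 (mod 429).
Verify: 85 mod 13 = 7 ✓, 85 mod 11 = 8 ✓, 85 mod 3 = 1 ✓.

x ≡ 85 (mod 429).


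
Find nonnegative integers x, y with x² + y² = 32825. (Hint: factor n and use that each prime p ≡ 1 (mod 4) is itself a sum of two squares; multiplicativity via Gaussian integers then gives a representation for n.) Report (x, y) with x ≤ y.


Step 1: Factor n = 32825 = 5^2 · 13 · 101.
Step 2: Check the mod-4 condition on each prime factor: 5 ≡ 1 (mod 4), exponent 2; 13 ≡ 1 (mod 4), exponent 1; 101 ≡ 1 (mod 4), exponent 1.
All primes ≡ 3 (mod 4) appear to even exponent (or don't appear), so by the two-squares theorem n IS expressible as a sum of two squares.
Step 3: Build a representation. Group n = k² · m with k = 5 and m = 13 · 101 = 1313 (a product of primes ≡ 1 (mod 4)); a representation of m scales to one of n via (k·x)² + (k·y)² = k²(x² + y²). Each prime p ≡ 1 (mod 4) is itself a sum of two squares; find a² by testing p − a² for a perfect square:
  13: 13 − 1² = 12, 13 − 2² = 9 = 3² ⇒ 13 = 2² + 3².
  101: 101 − 1² = 100 = 10² ⇒ 101 = 1² + 10².
  Combine using the Brahmagupta–Fibonacci identity (a² + b²)(c² + d²) = (ac − bd)² + (ad + bc)² = (ac + bd)² + (ad − bc)²:
  13 · 101 = 1313: from (2² + 3²)(1² + 10²), take (2·1 − 3·10, 2·10 + 3·1) = (2 − 30, 20 + 3) = (-28, 23); dropping signs (only squares matter) gives (28, 23); check 28² + 23² = 784 + 529 = 1313 ✓.
  Scale by k = 5: (5·28, 5·23) = (140, 115).
Step 4: Order so x ≤ y and verify: 115² + 140² = 13225 + 19600 = 32825 = n. ✓

n = 32825 = 115² + 140² (one valid representation with x ≤ y).


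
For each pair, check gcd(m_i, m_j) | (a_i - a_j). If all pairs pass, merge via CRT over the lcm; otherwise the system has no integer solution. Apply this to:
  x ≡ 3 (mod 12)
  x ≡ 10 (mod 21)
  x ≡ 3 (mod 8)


Moduli 12, 21, 8 are not pairwise coprime, so CRT works modulo lcm(m_i) when all pairwise compatibility conditions hold.
Pairwise compatibility: gcd(m_i, m_j) must divide a_i - a_j for every pair.
Merge one congruence at a time:
  Start: x ≡ 3 (mod 12).
  Combine with x ≡ 10 (mod 21): gcd(12, 21) = 3, and 10 - 3 = 7 is NOT divisible by 3.
    ⇒ system is inconsistent (no integer solution).

No solution (the system is inconsistent).


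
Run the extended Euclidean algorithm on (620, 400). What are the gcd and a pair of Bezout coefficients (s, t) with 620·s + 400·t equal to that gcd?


Euclidean algorithm on (620, 400) — divide until remainder is 0:
  620 = 1 · 400 + 220
  400 = 1 · 220 + 180
  220 = 1 · 180 + 40
  180 = 4 · 40 + 20
  40 = 2 · 20 + 0
gcd(620, 400) = 20.
Track Bezout coefficients alongside the remainders: start with r₀ = 620 = a·1 + b·0 (s = 1, t = 0) and r₁ = 400 = a·0 + b·1 (s = 0, t = 1); each new remainder r_{k+1} = r_{k-1} − q_k·r_k inherits s_{k+1} = s_{k-1} − q_k·s_k, t_{k+1} = t_{k-1} − q_k·t_k, so r_k = a·s_k + b·t_k at every step:
  q = 1: r = 220, s = 1 − 1·0 = 1, t = 0 − 1·1 = -1  (check: 620·1 + 400·(-1) = 220)
  q = 1: r = 180, s = 0 − 1·1 = -1, t = 1 − 1·(-1) = 2  (check: 620·(-1) + 400·2 = 180)
  q = 1: r = 40, s = 1 − 1·(-1) = 2, t = -1 − 1·2 = -3  (check: 620·2 + 400·(-3) = 40)
  q = 4: r = 20, s = -1 − 4·2 = -9, t = 2 − 4·(-3) = 14  (check: 620·(-9) + 400·14 = 20)
The row with r = 20 (the gcd) gives the Bezout coefficients s = -9, t = 14.
Result: 620 · (-9) + 400 · (14) = 20.

gcd(620, 400) = 20; s = -9, t = 14 (check: 620·(-9) + 400·14 = 20).


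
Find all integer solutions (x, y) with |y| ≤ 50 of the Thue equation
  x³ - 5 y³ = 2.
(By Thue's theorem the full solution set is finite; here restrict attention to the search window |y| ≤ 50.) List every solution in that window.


The equation is x³ - 5y³ = 2. For fixed y, x³ = 5·y³ + 2, so a solution requires the RHS to be a perfect cube.
Strategy: iterate y from -50 to 50, compute RHS = 5·y³ + 2, and check whether it is a (positive or negative) perfect cube.
Check small values of y:
  y = 0: RHS = 2 is not a perfect cube.
  y = 1: RHS = 7 is not a perfect cube.
  y = -1: RHS = -3 is not a perfect cube.
  y = 2: RHS = 42 is not a perfect cube.
  y = -2: RHS = -38 is not a perfect cube.
  y = 3: RHS = 137 is not a perfect cube.
  y = -3: RHS = -133 is not a perfect cube.
Continuing the search up to |y| = 50 finds no solutions either.
No (x, y) in the scanned range satisfies the equation.

No integer solutions with |y| ≤ 50.


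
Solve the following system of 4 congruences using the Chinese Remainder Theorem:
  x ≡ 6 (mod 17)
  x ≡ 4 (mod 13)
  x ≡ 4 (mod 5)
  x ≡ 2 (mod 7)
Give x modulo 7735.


Product of moduli M = 17 · 13 · 5 · 7 = 7735.
Merge one congruence at a time:
  Start: x ≡ 6 (mod 17).
  Combine with x ≡ 4 (mod 13); new modulus lcm = 221.
    Write x = 6 + 17·t and substitute into x ≡ 4 (mod 13): 17·t ≡ 4 − 6 = -2 (mod 13).
    Reduce coefficients mod 13: 4·t ≡ 11 (mod 13).
    The inverse of 4 mod 13 is 10 (since 4·10 = 40 = 3·13 + 1), so t ≡ 10·11 = 110 ≡ 6 (mod 13).
    Then x = 6 + 17·6 = 108, valid modulo lcm(17, 13) = 221: x ≡ 108 (mod 221).
  Combine with x ≡ 4 (mod 5); new modulus lcm = 1105.
    Write x = 108 + 221·t and substitute into x ≡ 4 (mod 5): 221·t ≡ 4 − 108 = -104 (mod 5).
    Reduce coefficients mod 5: 1·t ≡ 1 (mod 5).
    So t ≡ 1 (mod 5).
    Then x = 108 + 221·1 = 329, valid modulo lcm(221, 5) = 1105: x ≡ 329 (mod 1105).
  Combine with x ≡ 2 (mod 7); new modulus lcm = 7735.
    Write x = 329 + 1105·t and substitute into x ≡ 2 (mod 7): 1105·t ≡ 2 − 329 = -327 (mod 7).
    Reduce coefficients mod 7: 6·t ≡ 2 (mod 7).
    The inverse of 6 mod 7 is 6 (since 6·6 = 36 = 5·7 + 1), so t ≡ 6·2 = 12 ≡ 5 (mod 7).
    Then x = 329 + 1105·5 = 5854, valid modulo lcm(1105, 7) = 7735: x ≡ 5854 (mod 7735).
Verify against each original: 5854 mod 17 = 6, 5854 mod 13 = 4, 5854 mod 5 = 4, 5854 mod 7 = 2.

x ≡ 5854 (mod 7735).


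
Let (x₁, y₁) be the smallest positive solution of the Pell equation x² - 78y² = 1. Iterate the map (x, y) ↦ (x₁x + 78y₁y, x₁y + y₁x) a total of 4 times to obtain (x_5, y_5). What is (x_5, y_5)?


Step 1: Find the fundamental solution (x₁, y₁) of x² - 78y² = 1.
  Expand √78 as a continued fraction. a₀ = ⌊√78⌋ = 8; iterate m_{k+1} = d_k·a_k − m_k, d_{k+1} = (78 − m_{k+1}²)/d_k, a_{k+1} = ⌊(a₀ + m_{k+1})/d_{k+1}⌋ (starting m₀ = 0, d₀ = 1), with convergents p_k = a_k·p_{k-1} + p_{k-2}, q_k = a_k·q_{k-1} + q_{k-2} (p₋₁ = 1, q₋₁ = 0):
  k = 0: a₀ = 8; p₀/q₀ = 8/1; p₀² − 78·q₀² = 64 − 78 = -14.
  k = 1: m = 8, d = 14, a = ⌊(8 + 8)/14⌋ = 1; p/q = (1·8 + 1)/(1·1 + 0) = 9/1; p² − 78·q² = 81 − 78 = 3.
  k = 2: m = 6, d = 3, a = ⌊(8 + 6)/3⌋ = 4; p/q = (4·9 + 8)/(4·1 + 1) = 44/5; p² − 78·q² = 1936 − 1950 = -14.
  k = 3: m = 6, d = 14, a = ⌊(8 + 6)/14⌋ = 1; p/q = (1·44 + 9)/(1·5 + 1) = 53/6; p² − 78·q² = 2809 − 2808 = 1.
  The first convergent with p² − 78·q² = 1 gives the fundamental solution (x₁, y₁) = (53, 6).
Step 2: Apply the recurrence (x_{n+1}, y_{n+1}) = (x₁x_n + 78y₁y_n, x₁y_n + y₁x_n) repeatedly.
  From (x_1, y_1) = (53, 6): x_2 = 53·53 + 78·6·6 = 5617; y_2 = 53·6 + 6·53 = 636.
  From (x_2, y_2) = (5617, 636): x_3 = 53·5617 + 78·6·636 = 595349; y_3 = 53·636 + 6·5617 = 67410.
  From (x_3, y_3) = (595349, 67410): x_4 = 53·595349 + 78·6·67410 = 63101377; y_4 = 53·67410 + 6·595349 = 7144824.
  From (x_4, y_4) = (63101377, 7144824): x_5 = 53·63101377 + 78·6·7144824 = 6688150613; y_5 = 53·7144824 + 6·63101377 = 757283934.
Step 3: Verify x_5² - 78·y_5² = 44731358622172275769 - 44731358622172275768 = 1 (should be 1). ✓

(x_1, y_1) = (53, 6); (x_5, y_5) = (6688150613, 757283934).
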